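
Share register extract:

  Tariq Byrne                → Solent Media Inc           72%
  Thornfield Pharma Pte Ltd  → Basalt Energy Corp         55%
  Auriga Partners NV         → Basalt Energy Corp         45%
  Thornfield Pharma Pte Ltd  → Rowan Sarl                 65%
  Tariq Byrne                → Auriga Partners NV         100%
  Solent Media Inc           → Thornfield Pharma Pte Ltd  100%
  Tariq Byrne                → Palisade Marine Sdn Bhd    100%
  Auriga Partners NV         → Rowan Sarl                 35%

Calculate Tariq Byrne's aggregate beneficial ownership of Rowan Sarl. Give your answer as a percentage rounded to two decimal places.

Tariq reaches Rowan along 2 paths.
Via Solent → Thornfield: 72% × 100% × 65% = 46.8%.
Via Auriga: 100% × 35% = 35%.
Total: 46.8% + 35% = 81.8%.
Rounded: 81.80%.

81.80%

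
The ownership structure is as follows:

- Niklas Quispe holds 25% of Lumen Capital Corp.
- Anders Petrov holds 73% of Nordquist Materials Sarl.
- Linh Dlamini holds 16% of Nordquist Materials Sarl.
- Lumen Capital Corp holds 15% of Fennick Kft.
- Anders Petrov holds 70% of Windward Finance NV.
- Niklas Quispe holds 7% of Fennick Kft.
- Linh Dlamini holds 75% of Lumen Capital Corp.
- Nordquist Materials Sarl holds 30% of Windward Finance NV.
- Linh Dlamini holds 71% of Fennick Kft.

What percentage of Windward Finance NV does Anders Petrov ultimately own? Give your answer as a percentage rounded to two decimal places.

91.90%

Anders reaches Windward along 2 paths.
Direct stake: 70% = 70%.
Via Nordquist: 73% × 30% = 21.9%.
Total: 70% + 21.9% = 91.9%.
Rounded: 91.90%.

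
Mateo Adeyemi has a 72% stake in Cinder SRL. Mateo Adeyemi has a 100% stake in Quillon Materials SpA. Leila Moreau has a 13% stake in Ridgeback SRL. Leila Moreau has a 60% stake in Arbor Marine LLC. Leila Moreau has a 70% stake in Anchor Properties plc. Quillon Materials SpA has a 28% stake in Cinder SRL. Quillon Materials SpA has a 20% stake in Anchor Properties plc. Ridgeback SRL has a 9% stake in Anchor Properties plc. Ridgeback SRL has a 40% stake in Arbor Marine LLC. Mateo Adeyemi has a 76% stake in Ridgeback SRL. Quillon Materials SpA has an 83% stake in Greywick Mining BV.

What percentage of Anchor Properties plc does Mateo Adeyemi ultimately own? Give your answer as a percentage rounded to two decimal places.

26.84%

Mateo reaches Anchor along 2 paths.
Via Ridgeback: 76% × 9% = 6.84%.
Via Quillon: 100% × 20% = 20%.
Total: 6.84% + 20% = 26.84%.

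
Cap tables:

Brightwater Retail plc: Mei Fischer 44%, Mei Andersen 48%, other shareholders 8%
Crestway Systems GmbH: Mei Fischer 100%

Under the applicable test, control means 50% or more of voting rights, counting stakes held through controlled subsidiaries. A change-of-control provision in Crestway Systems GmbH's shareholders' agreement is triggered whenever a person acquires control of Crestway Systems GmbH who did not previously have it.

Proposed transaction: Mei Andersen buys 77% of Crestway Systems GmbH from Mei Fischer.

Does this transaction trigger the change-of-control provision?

Yes

The purchase adds only to Mei Andersen's holdings (Mei Fischer's stake shrinks), so Mei Andersen is the only person who could newly come to control Crestway.
Mei Andersen's largest direct stake is 48% in Brightwater, which does not meet the threshold, so Mei Andersen controls no company.
Neither Mei Andersen nor any entity Mei Andersen controls holds any voting interest in Crestway.
So before the transaction, Mei Andersen does not control Crestway.
After the purchase, Mei Andersen holds 77% of Crestway directly, and Mei Fischer's stake falls to 23%.
Mei Andersen holds 77% of Crestway, so Mei Andersen controls Crestway.
Mei Andersen did not control Crestway before and does after, so the clause is triggered.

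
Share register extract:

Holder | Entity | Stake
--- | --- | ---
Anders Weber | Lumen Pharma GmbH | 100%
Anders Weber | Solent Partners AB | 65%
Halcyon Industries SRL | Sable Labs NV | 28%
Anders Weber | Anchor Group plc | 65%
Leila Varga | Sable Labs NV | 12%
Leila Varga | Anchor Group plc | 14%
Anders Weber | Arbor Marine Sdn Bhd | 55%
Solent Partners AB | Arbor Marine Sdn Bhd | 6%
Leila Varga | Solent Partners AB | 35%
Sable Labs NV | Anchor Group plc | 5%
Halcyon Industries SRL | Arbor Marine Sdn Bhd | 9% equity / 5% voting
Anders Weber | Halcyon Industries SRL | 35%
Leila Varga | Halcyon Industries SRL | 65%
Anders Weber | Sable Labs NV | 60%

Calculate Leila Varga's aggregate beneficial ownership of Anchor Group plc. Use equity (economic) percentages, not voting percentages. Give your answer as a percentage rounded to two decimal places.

Leila reaches Anchor along 3 paths.
Via Halcyon → Sable: 65% × 28% × 5% = 0.91%.
Via Sable: 12% × 5% = 0.6%.
Direct stake: 14% = 14%.
Total: 0.91% + 0.6% + 14% = 15.51%.

15.51%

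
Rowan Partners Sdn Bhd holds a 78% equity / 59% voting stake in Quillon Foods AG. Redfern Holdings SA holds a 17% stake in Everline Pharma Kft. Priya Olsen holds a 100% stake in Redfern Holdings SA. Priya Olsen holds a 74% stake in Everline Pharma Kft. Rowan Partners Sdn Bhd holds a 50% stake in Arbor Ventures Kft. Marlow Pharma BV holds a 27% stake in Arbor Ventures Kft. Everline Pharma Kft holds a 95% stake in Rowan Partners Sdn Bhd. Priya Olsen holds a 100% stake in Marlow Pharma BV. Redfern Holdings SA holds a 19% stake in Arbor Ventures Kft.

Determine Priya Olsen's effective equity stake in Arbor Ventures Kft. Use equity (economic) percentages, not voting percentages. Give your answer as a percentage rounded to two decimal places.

89.23%

Priya reaches Arbor along 4 paths.
Via Redfern → Everline → Rowan: 100% × 17% × 95% × 50% = 8.075%.
Via Everline → Rowan: 74% × 95% × 50% = 35.15%.
Via Redfern: 100% × 19% = 19%.
Via Marlow: 100% × 27% = 27%.
Total: 8.075% + 35.15% + 19% + 27% = 89.225%.
Rounded: 89.23%.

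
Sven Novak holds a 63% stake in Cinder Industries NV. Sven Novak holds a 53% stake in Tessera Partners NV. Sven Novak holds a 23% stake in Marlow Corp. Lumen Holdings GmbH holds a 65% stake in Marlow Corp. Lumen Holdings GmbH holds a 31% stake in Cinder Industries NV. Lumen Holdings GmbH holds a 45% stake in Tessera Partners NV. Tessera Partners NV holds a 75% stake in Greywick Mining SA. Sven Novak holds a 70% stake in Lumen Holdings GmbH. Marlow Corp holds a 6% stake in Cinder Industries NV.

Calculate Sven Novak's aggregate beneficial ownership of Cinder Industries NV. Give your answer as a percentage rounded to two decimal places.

Sven reaches Cinder along 4 paths.
Direct stake: 63% = 63%.
Via Lumen: 70% × 31% = 21.7%.
Via Lumen → Marlow: 70% × 65% × 6% = 2.73%.
Via Marlow: 23% × 6% = 1.38%.
Total: 63% + 21.7% + 2.73% + 1.38% = 88.81%.

88.81%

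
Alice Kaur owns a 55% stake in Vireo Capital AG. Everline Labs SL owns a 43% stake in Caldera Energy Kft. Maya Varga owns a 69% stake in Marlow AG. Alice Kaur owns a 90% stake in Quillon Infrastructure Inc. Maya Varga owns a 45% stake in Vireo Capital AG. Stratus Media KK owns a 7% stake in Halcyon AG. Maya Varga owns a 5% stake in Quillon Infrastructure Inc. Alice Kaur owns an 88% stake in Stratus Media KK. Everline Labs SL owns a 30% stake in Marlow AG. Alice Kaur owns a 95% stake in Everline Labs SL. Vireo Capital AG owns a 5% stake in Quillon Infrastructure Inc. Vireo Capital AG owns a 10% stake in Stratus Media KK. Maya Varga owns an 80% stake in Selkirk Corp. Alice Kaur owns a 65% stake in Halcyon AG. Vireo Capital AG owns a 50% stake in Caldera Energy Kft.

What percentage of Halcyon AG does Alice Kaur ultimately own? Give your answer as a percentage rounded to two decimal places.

Alice reaches Halcyon along 3 paths.
Direct stake: 65% = 65%.
Via Vireo → Stratus: 55% × 10% × 7% = 0.385%.
Via Stratus: 88% × 7% = 6.16%.
Total: 65% + 0.385% + 6.16% = 71.545%.
Rounded: 71.55%.

71.55%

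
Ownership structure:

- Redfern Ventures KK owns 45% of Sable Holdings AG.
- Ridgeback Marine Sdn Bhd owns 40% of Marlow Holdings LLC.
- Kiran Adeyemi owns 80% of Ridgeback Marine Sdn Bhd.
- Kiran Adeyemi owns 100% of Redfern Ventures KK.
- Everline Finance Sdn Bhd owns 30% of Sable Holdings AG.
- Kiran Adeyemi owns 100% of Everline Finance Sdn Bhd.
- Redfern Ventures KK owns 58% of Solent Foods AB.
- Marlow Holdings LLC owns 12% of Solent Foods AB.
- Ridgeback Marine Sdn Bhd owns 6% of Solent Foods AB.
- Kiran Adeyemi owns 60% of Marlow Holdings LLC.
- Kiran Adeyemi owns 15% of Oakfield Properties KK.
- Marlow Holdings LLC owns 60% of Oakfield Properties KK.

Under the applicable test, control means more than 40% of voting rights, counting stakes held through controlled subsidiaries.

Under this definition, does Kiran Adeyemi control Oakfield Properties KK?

Yes

Kiran holds 80% of Ridgeback, so Kiran controls Ridgeback.
Ridgeback and Kiran together hold 40% + 60% = 100% of Marlow, so Kiran controls Marlow.
Kiran and Marlow together hold 15% + 60% = 75% of Oakfield, so Kiran controls Oakfield.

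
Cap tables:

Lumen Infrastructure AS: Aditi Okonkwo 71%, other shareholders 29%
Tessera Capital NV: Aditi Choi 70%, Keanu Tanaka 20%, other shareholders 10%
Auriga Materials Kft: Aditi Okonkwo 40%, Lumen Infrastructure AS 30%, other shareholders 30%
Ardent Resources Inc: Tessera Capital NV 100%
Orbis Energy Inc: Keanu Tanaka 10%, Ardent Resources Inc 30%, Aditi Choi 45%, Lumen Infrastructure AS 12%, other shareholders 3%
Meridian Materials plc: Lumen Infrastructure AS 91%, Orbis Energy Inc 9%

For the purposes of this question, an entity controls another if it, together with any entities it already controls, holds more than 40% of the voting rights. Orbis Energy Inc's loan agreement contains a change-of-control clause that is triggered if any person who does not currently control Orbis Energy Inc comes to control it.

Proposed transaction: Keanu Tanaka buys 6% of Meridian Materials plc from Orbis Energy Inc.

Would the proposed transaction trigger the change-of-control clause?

The purchase adds only to Keanu's holdings (Orbis's stake shrinks), so Keanu is the only person who could newly come to control Orbis.
Keanu's largest direct stake is 20% in Tessera, which does not meet the threshold, so Keanu controls no company.
In Orbis, Keanu's side holds only 10%, not > 40%.
So before the transaction, Keanu does not control Orbis.
After the purchase, Keanu holds 6% of Meridian directly, and Orbis's stake falls to 3%.
Keanu's side now holds 6% of Meridian, not > 40%, so Keanu still does not control Meridian.
After the transaction, Keanu's side holds 10% of Orbis, not > 40%, so Keanu still does not control Orbis.
No new person acquires control, so the clause is not triggered.

No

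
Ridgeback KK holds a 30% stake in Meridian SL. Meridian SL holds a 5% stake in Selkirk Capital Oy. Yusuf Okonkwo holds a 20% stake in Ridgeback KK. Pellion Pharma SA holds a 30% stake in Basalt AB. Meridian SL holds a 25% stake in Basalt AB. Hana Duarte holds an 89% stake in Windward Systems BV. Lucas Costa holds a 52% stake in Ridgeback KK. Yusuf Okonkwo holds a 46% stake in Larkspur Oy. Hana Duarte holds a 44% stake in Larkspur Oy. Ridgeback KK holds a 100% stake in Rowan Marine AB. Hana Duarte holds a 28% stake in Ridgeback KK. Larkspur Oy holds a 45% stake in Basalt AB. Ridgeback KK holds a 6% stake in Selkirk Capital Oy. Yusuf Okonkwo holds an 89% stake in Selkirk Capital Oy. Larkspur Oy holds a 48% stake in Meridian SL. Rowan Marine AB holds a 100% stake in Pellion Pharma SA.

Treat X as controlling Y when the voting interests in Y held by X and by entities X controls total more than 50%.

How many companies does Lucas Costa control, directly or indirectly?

3

Lucas holds 52% of Ridgeback, so Lucas controls Ridgeback.
Ridgeback holds 100% of Rowan, so Lucas controls Rowan.
Rowan holds 100% of Pellion, so Lucas controls Pellion.
No other company's threshold is met.
Lucas controls 3 companies.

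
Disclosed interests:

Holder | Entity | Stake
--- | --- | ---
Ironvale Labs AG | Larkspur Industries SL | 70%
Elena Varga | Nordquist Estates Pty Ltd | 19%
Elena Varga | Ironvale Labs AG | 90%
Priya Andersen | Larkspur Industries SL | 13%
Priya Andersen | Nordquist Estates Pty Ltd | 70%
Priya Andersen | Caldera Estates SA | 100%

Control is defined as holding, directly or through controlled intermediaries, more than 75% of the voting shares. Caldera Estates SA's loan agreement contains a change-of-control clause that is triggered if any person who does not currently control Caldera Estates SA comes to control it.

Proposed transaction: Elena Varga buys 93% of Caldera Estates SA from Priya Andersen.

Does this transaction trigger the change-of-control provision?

The purchase adds only to Elena's holdings (Priya's stake shrinks), so Elena is the only person who could newly come to control Caldera.
Elena holds 90% of Ironvale, so Elena controls Ironvale.
Neither Elena nor any entity Elena controls holds any voting interest in Caldera.
So before the transaction, Elena does not control Caldera.
After the purchase, Elena holds 93% of Caldera directly, and Priya's stake falls to 7%.
Elena holds 93% of Caldera, so Elena controls Caldera.
Elena did not control Caldera before and does after, so the clause is triggered.

Yes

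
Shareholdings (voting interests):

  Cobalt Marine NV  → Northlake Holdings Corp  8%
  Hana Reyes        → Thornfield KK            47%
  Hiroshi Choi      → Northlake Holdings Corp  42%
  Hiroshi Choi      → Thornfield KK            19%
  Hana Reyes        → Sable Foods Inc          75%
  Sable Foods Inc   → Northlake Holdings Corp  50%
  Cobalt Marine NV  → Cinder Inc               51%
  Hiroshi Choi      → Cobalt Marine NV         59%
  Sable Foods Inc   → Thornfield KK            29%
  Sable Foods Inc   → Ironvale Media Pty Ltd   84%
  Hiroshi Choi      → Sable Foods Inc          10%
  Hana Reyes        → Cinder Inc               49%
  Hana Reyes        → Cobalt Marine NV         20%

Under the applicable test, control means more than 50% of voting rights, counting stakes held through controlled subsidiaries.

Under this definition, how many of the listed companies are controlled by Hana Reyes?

3

Hana holds 75% of Sable, so Hana controls Sable.
Sable holds 84% of Ironvale, so Hana controls Ironvale.
Sable and Hana together hold 29% + 47% = 76% of Thornfield, so Hana controls Thornfield.
No other company's threshold is met.
Hana controls 3 companies.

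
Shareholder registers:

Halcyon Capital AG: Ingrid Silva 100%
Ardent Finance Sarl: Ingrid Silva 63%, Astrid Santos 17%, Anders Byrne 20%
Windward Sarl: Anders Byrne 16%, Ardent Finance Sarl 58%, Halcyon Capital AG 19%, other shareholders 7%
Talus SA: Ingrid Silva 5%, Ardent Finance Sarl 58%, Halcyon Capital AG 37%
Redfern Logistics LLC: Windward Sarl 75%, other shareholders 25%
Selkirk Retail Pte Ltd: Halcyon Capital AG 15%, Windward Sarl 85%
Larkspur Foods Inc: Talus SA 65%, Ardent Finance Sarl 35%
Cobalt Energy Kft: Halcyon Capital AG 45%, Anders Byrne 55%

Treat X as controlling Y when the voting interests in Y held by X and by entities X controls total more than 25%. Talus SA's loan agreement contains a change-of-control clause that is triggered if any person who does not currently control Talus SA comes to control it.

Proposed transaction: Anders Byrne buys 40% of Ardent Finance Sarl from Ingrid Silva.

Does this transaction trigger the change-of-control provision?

Yes

The purchase adds only to Anders's holdings (Ingrid's stake shrinks), so Anders is the only person who could newly come to control Talus.
Anders holds 55% of Cobalt, so Anders controls Cobalt.
Neither Anders nor any entity Anders controls holds any voting interest in Talus.
So before the transaction, Anders does not control Talus.
After the purchase, Anders's direct stake in Ardent rises to 20% + 40% = 60%, and Ingrid's stake falls to 23%.
Anders holds 60% of Ardent, so Anders controls Ardent.
Ardent holds 58% of Talus, so Anders controls Talus.
Anders did not control Talus before and does after, so the clause is triggered.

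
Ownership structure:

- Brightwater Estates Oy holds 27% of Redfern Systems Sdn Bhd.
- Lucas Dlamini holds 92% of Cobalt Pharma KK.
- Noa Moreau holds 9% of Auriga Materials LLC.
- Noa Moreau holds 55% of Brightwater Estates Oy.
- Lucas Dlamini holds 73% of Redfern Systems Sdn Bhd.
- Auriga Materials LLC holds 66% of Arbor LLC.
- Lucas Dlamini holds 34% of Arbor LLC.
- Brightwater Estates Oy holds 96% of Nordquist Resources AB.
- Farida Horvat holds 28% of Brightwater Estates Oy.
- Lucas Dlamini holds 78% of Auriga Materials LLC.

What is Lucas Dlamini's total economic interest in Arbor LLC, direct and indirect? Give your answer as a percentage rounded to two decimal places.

85.48%

Lucas reaches Arbor along 2 paths.
Via Auriga: 78% × 66% = 51.48%.
Direct stake: 34% = 34%.
Total: 51.48% + 34% = 85.48%.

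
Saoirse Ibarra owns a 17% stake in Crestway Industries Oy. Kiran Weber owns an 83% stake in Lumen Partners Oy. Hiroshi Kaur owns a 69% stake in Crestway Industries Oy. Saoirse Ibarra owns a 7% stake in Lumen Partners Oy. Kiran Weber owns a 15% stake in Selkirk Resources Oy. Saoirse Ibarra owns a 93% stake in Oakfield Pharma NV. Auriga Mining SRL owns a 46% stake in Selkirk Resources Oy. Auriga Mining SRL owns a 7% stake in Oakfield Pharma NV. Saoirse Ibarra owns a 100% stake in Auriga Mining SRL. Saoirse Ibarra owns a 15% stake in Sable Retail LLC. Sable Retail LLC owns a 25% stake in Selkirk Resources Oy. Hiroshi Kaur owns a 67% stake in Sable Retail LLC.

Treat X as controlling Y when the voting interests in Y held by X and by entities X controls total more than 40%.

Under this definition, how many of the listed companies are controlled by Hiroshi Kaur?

Hiroshi holds 67% of Sable, so Hiroshi controls Sable.
Hiroshi holds 69% of Crestway, so Hiroshi controls Crestway.
No other company's threshold is met.
Hiroshi controls 2 companies.

2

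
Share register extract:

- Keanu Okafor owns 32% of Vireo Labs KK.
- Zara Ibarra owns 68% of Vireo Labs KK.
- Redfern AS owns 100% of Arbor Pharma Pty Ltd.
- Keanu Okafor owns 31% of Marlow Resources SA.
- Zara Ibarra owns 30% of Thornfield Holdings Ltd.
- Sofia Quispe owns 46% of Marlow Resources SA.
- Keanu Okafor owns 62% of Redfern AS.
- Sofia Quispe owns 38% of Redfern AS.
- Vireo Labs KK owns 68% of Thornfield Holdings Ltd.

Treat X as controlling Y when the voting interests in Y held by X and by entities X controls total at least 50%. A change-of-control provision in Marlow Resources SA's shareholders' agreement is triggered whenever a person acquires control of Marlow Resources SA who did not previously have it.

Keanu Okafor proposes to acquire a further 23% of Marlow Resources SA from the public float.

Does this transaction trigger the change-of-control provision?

Yes

The purchase changes only Keanu's holdings, so Keanu is the only person who could newly come to control Marlow.
Keanu holds 62% of Redfern, so Keanu controls Redfern.
Redfern holds 100% of Arbor, so Keanu controls Arbor.
In Marlow, Keanu's side holds only 31%, not ≥ 50%.
So before the transaction, Keanu does not control Marlow.
After the purchase, Keanu's direct stake in Marlow rises to 31% + 23% = 54%.
Keanu holds 54% of Marlow, so Keanu controls Marlow.
Keanu did not control Marlow before and does after, so the clause is triggered.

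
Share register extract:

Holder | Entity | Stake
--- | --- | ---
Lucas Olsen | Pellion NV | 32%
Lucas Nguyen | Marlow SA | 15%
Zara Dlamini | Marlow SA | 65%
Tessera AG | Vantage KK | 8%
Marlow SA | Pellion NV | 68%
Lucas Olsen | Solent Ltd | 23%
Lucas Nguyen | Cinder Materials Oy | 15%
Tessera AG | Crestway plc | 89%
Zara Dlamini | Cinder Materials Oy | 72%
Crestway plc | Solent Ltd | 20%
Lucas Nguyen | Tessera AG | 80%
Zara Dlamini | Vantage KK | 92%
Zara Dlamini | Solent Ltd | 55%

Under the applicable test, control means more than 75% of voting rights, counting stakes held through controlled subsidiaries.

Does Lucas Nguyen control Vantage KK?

No

Lucas Nguyen holds 80% of Tessera, so Lucas Nguyen controls Tessera.
Tessera holds 89% of Crestway, so Lucas Nguyen controls Crestway.
In Vantage, Lucas Nguyen's side holds only 8%, not > 75%.
So Lucas Nguyen does not control Vantage.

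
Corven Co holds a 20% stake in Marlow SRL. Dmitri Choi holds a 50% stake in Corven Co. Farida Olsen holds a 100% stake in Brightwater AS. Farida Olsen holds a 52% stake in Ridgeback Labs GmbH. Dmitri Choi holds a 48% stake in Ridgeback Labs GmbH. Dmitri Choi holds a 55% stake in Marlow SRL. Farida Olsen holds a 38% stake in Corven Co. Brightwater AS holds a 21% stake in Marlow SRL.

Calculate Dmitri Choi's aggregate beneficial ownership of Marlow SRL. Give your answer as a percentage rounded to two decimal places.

65.00%

Dmitri reaches Marlow along 2 paths.
Direct stake: 55% = 55%.
Via Corven: 50% × 20% = 10%.
Total: 55% + 10% = 65%.
Rounded: 65.00%.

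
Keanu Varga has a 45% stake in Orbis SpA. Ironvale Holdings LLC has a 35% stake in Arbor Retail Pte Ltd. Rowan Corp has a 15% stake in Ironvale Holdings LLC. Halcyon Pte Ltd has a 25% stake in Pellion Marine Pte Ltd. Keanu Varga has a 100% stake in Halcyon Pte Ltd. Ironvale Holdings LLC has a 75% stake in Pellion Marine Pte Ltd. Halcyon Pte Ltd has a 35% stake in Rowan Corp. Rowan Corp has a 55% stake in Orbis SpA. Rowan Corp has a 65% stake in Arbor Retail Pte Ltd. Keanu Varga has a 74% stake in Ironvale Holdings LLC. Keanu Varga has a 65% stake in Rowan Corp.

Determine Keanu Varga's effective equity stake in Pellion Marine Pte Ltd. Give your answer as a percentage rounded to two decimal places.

91.75%

Keanu reaches Pellion along 4 paths.
Via Rowan → Ironvale: 65% × 15% × 75% = 7.3125%.
Via Halcyon → Rowan → Ironvale: 100% × 35% × 15% × 75% = 3.9375%.
Via Ironvale: 74% × 75% = 55.5%.
Via Halcyon: 100% × 25% = 25%.
Total: 7.3125% + 3.9375% + 55.5% + 25% = 91.75%.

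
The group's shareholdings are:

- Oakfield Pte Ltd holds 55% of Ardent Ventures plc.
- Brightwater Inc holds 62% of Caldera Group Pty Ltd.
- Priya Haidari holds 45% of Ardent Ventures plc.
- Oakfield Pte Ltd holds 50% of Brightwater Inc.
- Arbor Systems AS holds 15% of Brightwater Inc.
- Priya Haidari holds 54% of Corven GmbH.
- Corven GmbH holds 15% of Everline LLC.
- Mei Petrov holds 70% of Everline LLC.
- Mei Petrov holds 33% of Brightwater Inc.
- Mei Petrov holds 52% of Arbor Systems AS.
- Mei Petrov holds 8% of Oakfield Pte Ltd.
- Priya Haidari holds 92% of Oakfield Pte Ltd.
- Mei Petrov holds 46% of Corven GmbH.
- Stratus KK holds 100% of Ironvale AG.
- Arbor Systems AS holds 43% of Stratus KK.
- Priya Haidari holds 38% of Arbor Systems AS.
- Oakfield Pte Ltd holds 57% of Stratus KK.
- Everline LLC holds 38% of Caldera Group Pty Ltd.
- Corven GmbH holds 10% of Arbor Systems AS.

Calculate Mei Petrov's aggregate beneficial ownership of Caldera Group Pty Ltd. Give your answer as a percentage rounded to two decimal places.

57.43%

Mei reaches Caldera along 6 paths.
Via Brightwater: 33% × 62% = 20.46%.
Via Oakfield → Brightwater: 8% × 50% × 62% = 2.48%.
Via Arbor → Brightwater: 52% × 15% × 62% = 4.836%.
Via Corven → Arbor → Brightwater: 46% × 10% × 15% × 62% = 0.4278%.
Via Corven → Everline: 46% × 15% × 38% = 2.622%.
Via Everline: 70% × 38% = 26.6%.
Total: 20.46% + 2.48% + 4.836% + 0.4278% + 2.622% + 26.6% = 57.4258%.
Rounded: 57.43%.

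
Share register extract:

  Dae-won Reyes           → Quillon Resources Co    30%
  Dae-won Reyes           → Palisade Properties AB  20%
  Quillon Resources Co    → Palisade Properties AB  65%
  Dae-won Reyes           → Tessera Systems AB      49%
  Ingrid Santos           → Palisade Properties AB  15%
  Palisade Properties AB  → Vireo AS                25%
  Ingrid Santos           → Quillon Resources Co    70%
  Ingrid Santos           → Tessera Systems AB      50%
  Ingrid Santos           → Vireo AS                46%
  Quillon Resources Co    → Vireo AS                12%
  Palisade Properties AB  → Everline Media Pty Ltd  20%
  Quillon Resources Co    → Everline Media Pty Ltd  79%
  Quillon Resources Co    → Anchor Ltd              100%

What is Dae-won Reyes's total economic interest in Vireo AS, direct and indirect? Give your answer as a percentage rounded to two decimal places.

13.48%

Dae-won reaches Vireo along 3 paths.
Via Quillon → Palisade: 30% × 65% × 25% = 4.875%.
Via Palisade: 20% × 25% = 5%.
Via Quillon: 30% × 12% = 3.6%.
Total: 4.875% + 5% + 3.6% = 13.475%.
Rounded: 13.48%.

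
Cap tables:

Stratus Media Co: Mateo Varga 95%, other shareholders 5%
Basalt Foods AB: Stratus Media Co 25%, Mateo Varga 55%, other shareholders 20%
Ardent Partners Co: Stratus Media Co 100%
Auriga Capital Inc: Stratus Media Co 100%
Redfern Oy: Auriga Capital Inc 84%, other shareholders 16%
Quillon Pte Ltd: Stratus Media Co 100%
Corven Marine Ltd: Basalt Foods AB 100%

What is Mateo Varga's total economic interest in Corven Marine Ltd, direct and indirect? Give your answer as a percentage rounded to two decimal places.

Mateo reaches Corven along 2 paths.
Via Stratus → Basalt: 95% × 25% × 100% = 23.75%.
Via Basalt: 55% × 100% = 55%.
Total: 23.75% + 55% = 78.75%.

78.75%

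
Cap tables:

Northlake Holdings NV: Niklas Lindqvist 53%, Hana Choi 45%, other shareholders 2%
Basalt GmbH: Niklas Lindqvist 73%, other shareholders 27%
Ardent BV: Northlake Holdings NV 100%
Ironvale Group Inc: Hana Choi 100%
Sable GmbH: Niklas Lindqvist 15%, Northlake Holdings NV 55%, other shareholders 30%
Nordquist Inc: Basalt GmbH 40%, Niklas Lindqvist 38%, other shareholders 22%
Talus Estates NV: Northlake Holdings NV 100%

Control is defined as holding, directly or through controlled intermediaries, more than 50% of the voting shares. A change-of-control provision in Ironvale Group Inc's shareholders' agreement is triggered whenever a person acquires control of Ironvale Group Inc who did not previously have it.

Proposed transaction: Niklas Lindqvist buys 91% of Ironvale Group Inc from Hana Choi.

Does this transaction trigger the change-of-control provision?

The purchase adds only to Niklas's holdings (Hana's stake shrinks), so Niklas is the only person who could newly come to control Ironvale.
Niklas holds 53% of Northlake, so Niklas controls Northlake.
Niklas holds 73% of Basalt, so Niklas controls Basalt.
Northlake holds 100% of Ardent, so Niklas controls Ardent.
Niklas and Northlake together hold 15% + 55% = 70% of Sable, so Niklas controls Sable.
Basalt and Niklas together hold 40% + 38% = 78% of Nordquist, so Niklas controls Nordquist.
Northlake holds 100% of Talus, so Niklas controls Talus.
Neither Niklas nor any entity Niklas controls holds any voting interest in Ironvale.
So before the transaction, Niklas does not control Ironvale.
After the purchase, Niklas holds 91% of Ironvale directly, and Hana's stake falls to 9%.
Niklas holds 91% of Ironvale, so Niklas controls Ironvale.
Niklas did not control Ironvale before and does after, so the clause is triggered.

Yes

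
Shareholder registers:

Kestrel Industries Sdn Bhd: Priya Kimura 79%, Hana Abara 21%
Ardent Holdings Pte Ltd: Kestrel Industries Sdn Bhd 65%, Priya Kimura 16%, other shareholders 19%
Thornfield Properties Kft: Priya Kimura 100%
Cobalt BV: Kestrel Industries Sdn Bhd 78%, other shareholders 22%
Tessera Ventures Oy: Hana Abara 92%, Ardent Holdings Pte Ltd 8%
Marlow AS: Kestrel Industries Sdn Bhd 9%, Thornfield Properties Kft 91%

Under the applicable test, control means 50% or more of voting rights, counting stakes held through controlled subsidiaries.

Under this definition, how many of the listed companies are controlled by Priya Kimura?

5

Priya holds 79% of Kestrel, so Priya controls Kestrel.
Kestrel and Priya together hold 65% + 16% = 81% of Ardent, so Priya controls Ardent.
Priya holds 100% of Thornfield, so Priya controls Thornfield.
Kestrel holds 78% of Cobalt, so Priya controls Cobalt.
Kestrel and Thornfield together hold 9% + 91% = 100% of Marlow, so Priya controls Marlow.
No other company's threshold is met.
Priya controls 5 companies.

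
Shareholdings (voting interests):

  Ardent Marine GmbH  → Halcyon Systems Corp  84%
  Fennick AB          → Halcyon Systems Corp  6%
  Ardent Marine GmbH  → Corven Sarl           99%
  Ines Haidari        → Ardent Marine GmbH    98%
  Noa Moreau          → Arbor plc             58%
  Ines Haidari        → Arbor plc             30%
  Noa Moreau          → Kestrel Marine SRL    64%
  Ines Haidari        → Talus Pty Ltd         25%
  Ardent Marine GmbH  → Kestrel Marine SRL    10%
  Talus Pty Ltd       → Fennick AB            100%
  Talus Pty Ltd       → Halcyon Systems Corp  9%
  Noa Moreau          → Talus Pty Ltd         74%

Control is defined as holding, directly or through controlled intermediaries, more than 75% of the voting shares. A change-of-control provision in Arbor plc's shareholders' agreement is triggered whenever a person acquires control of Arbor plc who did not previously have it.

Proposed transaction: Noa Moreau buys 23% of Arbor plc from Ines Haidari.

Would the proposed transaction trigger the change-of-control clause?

The purchase adds only to Noa's holdings (Ines's stake shrinks), so Noa is the only person who could newly come to control Arbor.
Noa's largest direct stake is 74% in Talus, which does not meet the threshold, so Noa controls no company.
In Arbor, Noa's side holds only 58%, not > 75%.
So before the transaction, Noa does not control Arbor.
After the purchase, Noa's direct stake in Arbor rises to 58% + 23% = 81%, and Ines's stake falls to 7%.
Noa holds 81% of Arbor, so Noa controls Arbor.
Noa did not control Arbor before and does after, so the clause is triggered.

Yes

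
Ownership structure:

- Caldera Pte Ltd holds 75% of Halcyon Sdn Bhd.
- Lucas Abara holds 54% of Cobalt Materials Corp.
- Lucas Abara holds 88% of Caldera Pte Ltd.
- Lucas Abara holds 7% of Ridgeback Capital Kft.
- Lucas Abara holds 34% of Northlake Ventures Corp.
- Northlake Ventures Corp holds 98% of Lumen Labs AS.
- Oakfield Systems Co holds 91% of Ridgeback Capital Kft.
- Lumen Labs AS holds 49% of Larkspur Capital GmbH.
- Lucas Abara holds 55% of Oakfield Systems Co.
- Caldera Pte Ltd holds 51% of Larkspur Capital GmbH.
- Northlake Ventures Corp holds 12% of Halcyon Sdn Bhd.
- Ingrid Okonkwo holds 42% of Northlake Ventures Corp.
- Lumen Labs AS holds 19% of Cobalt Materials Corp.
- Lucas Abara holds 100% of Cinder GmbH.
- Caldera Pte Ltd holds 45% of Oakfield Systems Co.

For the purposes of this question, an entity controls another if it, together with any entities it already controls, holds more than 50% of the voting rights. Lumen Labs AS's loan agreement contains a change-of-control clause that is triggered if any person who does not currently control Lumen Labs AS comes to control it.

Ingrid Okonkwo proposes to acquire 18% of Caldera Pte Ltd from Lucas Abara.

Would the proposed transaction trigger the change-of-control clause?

The purchase adds only to Ingrid's holdings (Lucas's stake shrinks), so Ingrid is the only person who could newly come to control Lumen.
Ingrid's largest direct stake is 42% in Northlake, which does not meet the threshold, so Ingrid controls no company.
Neither Ingrid nor any entity Ingrid controls holds any voting interest in Lumen.
So before the transaction, Ingrid does not control Lumen.
After the purchase, Ingrid holds 18% of Caldera directly, and Lucas's stake falls to 70%.
Ingrid's side now holds 18% of Caldera, not > 50%, so Ingrid still does not control Caldera.
After the transaction, neither Ingrid nor any entity Ingrid controls holds a voting interest in Lumen, so Ingrid still does not control it.
No new person acquires control, so the clause is not triggered.

No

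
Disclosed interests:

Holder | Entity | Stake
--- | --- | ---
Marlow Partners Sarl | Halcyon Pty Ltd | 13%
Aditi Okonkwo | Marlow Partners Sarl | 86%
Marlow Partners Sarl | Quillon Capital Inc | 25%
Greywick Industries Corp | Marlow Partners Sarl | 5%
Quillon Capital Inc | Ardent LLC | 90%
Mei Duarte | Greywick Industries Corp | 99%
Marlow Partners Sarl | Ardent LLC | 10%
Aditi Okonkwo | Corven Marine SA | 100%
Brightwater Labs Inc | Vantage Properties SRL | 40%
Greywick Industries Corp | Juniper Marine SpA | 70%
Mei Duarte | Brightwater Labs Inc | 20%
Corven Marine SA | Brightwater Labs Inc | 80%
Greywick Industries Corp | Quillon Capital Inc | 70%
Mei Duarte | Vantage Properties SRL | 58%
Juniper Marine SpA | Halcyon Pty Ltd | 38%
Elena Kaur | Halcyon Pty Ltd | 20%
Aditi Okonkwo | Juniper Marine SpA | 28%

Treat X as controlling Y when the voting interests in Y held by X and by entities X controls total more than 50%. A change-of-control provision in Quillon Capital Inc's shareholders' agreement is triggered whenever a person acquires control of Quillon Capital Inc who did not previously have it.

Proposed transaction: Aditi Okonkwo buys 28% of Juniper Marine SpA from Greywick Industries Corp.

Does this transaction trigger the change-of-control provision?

The purchase adds only to Aditi's holdings (Greywick's stake shrinks), so Aditi is the only person who could newly come to control Quillon.
Aditi holds 100% of Corven, so Aditi controls Corven.
Corven holds 80% of Brightwater, so Aditi controls Brightwater.
Aditi holds 86% of Marlow, so Aditi controls Marlow.
In Quillon, Aditi's side holds only 25%, not > 50%.
So before the transaction, Aditi does not control Quillon.
After the purchase, Aditi's direct stake in Juniper rises to 28% + 28% = 56%, and Greywick's stake falls to 42%.
Aditi holds 56% of Juniper, so Aditi controls Juniper.
Juniper and Marlow together hold 38% + 13% = 51% of Halcyon, so Aditi controls Halcyon.
After the transaction, Aditi's side holds 25% of Quillon, not > 50%, so Aditi still does not control Quillon.
No new person acquires control, so the clause is not triggered.

No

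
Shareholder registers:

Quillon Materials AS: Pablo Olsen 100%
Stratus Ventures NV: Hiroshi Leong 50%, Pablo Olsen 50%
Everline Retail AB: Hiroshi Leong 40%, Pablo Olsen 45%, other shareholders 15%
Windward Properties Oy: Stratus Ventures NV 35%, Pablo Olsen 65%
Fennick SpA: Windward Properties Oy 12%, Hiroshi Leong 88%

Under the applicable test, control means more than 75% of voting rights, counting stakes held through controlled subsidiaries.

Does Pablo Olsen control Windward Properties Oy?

Pablo holds 100% of Quillon, so Pablo controls Quillon.
In Windward, Pablo's side holds only 65%, not > 75%.
So Pablo does not control Windward.

No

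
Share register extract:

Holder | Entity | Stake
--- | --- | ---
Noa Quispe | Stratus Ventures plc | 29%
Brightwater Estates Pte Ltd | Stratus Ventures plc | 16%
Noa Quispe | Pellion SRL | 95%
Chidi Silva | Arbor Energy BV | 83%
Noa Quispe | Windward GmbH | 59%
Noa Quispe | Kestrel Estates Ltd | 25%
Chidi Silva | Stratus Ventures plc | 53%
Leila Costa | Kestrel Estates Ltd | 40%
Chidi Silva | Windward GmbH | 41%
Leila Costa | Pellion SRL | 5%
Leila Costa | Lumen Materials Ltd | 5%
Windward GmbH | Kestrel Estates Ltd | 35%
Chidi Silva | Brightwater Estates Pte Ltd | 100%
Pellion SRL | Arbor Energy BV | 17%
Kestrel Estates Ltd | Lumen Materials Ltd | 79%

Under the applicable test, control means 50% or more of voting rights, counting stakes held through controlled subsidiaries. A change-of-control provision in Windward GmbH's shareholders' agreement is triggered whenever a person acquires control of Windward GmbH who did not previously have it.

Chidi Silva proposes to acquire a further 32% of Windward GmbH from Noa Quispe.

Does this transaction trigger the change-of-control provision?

The purchase adds only to Chidi's holdings (Noa's stake shrinks), so Chidi is the only person who could newly come to control Windward.
Chidi holds 100% of Brightwater, so Chidi controls Brightwater.
Chidi and Brightwater together hold 53% + 16% = 69% of Stratus, so Chidi controls Stratus.
Chidi holds 83% of Arbor, so Chidi controls Arbor.
In Windward, Chidi's side holds only 41%, not ≥ 50%.
So before the transaction, Chidi does not control Windward.
After the purchase, Chidi's direct stake in Windward rises to 41% + 32% = 73%, and Noa's stake falls to 27%.
Chidi holds 73% of Windward, so Chidi controls Windward.
Chidi did not control Windward before and does after, so the clause is triggered.

Yes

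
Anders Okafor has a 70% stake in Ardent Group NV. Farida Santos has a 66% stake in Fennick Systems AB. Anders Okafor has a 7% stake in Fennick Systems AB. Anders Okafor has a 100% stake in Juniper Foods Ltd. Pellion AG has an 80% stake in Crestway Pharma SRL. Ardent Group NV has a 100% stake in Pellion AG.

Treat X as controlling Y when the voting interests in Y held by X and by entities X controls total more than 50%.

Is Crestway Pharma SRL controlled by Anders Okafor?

Anders holds 70% of Ardent, so Anders controls Ardent.
Ardent holds 100% of Pellion, so Anders controls Pellion.
Pellion holds 80% of Crestway, so Anders controls Crestway.

Yes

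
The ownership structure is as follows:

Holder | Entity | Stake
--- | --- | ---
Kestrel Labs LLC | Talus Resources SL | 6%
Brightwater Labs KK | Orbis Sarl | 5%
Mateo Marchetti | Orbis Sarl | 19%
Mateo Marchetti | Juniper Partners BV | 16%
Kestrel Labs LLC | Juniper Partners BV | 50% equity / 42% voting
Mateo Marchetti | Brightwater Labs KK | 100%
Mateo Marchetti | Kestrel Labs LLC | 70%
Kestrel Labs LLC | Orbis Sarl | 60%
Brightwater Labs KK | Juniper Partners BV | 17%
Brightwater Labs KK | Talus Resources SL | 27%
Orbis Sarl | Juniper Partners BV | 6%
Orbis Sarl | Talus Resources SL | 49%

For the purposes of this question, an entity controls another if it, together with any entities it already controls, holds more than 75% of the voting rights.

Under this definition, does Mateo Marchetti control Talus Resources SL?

No

Mateo holds 100% of Brightwater, so Mateo controls Brightwater.
In Talus, Mateo's side holds only 27%, not > 75%.
So Mateo does not control Talus.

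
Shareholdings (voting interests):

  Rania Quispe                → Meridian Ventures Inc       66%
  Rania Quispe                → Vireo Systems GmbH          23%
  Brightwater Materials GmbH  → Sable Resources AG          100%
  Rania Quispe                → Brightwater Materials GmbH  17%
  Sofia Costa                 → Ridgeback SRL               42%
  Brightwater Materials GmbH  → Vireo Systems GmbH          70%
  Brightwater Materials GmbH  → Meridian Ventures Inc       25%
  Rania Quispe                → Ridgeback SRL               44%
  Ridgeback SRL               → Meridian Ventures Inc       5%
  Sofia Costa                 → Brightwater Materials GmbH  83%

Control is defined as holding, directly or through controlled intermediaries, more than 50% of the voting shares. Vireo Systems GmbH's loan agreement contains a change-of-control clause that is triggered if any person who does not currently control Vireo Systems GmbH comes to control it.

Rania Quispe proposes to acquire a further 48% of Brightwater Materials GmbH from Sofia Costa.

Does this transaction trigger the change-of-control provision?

Yes

The purchase adds only to Rania's holdings (Sofia's stake shrinks), so Rania is the only person who could newly come to control Vireo.
Rania holds 66% of Meridian, so Rania controls Meridian.
In Vireo, Rania's side holds only 23%, not > 50%.
So before the transaction, Rania does not control Vireo.
After the purchase, Rania's direct stake in Brightwater rises to 17% + 48% = 65%, and Sofia's stake falls to 35%.
Rania holds 65% of Brightwater, so Rania controls Brightwater.
Brightwater and Rania together hold 70% + 23% = 93% of Vireo, so Rania controls Vireo.
Rania did not control Vireo before and does after, so the clause is triggered.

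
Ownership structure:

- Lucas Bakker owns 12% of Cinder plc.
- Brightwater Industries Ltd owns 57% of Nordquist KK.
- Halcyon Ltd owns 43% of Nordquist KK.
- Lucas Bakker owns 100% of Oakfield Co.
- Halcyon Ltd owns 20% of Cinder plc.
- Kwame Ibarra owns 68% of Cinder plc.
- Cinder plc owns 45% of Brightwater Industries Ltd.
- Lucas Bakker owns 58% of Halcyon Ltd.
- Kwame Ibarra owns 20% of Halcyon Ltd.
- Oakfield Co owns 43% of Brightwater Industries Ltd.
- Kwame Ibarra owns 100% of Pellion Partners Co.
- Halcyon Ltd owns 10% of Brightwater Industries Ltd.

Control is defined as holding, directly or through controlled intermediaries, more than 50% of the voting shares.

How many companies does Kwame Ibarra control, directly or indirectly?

2

Kwame holds 68% of Cinder, so Kwame controls Cinder.
Kwame holds 100% of Pellion, so Kwame controls Pellion.
No other company's threshold is met.
Kwame controls 2 companies.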